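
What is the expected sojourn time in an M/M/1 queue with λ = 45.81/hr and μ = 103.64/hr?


W = 1/(μ−λ) = 1/(103.64 − 45.81) = 1/57.83 = 0.01729 hr

Final: 0.01729 hr


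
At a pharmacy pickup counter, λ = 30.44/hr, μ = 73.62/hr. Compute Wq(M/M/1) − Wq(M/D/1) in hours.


ρ = 30.44/73.62 = 0.4135
Wq(M/M/1) = ρ/(μ−λ) = 0.4135/43.18 = 0.009576 hr
Wq(M/D/1) = ρ/(2(μ−λ)) = 0.004788 hr
Savings = 0.009576 − 0.004788 = 0.004788 hr

Final: 0.004788 hr


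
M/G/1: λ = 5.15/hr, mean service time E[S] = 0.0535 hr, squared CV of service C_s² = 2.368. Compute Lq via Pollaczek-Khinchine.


ρ = λ·E[S] = 5.15·0.0535 = 0.2755
Lq = ρ²(1+C_s²)/(2(1−ρ)) = 0.07591·(1+2.368)/(2·0.7245)
= 0.07591·3.3680/1.4489 = 0.17646

Final: 0.17646


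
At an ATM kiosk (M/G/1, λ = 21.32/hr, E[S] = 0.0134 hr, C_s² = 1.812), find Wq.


ρ = λ·E[S] = 21.32·0.0134 = 0.2857
E[S²] = E[S]²(1+C_s²) = 0.0134²·(1+1.812) = 0.0005049
Wq = λ·E[S²]/(2(1−ρ)) = 21.32·0.0005049/(2·0.7143) = 0.007535 hr

Final: 0.007535 hr


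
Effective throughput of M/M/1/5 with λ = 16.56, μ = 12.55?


ρ = 1.3195; P_K = (1−ρ)ρ^5/(1−ρ^6) = 0.298748
λ_eff = λ(1 − P_K) = 16.56·(1 − 0.298748) = 16.56·0.701252 = 11.6127 /hr

Final: 11.6127 /hr


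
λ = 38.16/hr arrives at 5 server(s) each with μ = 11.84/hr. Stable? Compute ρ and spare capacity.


Total capacity cμ = 5·11.84 = 59.20/hr
ρ = λ/(cμ) = 38.16/59.20 = 0.6446
Stable ⇔ ρ < 1: YES
Spare capacity = cμ − λ = 59.20 − 38.16 = 21.04/hr

Final: ρ = 0.6446; stable; margin = 21.04/hr


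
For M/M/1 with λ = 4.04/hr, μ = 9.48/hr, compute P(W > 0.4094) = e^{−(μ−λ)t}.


W ~ Exponential(μ−λ) for M/M/1.
μ − λ = 9.48 − 4.04 = 5.4400
P(W > t) = e^{−(μ−λ)t} = e^{−2.2271} = 0.107837

Final: 0.107837


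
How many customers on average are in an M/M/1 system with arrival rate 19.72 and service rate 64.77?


ρ = λ/μ = 19.72/64.77 = 0.3045
L = ρ/(1−ρ) = 0.3045/(1 − 0.3045) = 0.3045/0.6955 = 0.4377

Final: 0.4377


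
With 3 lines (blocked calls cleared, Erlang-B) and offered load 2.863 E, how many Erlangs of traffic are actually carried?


B(3,2.863) = 0.329433 (Erlang-B)
Carried load = a(1 − B) = 2.863·(1 − 0.329433) = 2.863·0.670567 = 1.9198 E

Final: 1.9198 Erlangs


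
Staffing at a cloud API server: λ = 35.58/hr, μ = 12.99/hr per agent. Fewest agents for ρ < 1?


Stability requires cμ > λ ⇔ c > λ/μ.
λ/μ = 35.58/12.99 = 2.7390
Minimum integer c = ⌊2.7390⌋ + 1 = 3
Check: 3·12.99 = 38.97 > 35.58, while 2·12.99 = 25.98 ≤ 35.58

Final: 3 servers


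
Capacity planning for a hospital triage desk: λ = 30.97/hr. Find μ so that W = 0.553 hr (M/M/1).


W = 1/(μ−λ) ⇒ μ − λ = 1/W = 1/0.553 = 1.8083
μ = λ + 1/W = 30.97 + 1.8083 = 32.7783 per hr

Final: 32.7783 /hr


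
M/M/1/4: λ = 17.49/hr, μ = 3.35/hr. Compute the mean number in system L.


ρ = 17.49/3.35 = 5.2209
L = ρ[1 − (K+1)ρ^K + Kρ^(K+1)] / [(1−ρ)(1−ρ^(K+1))]
Numerator: 5.2209·(1 − 5·742.984938 + 4·3879.046737) = 61618.378164
Denominator: (-4.2209)·(-3878.046737) = 16368.830106
L = 61618.378164/16368.830106 = 3.7644

Final: 3.7644


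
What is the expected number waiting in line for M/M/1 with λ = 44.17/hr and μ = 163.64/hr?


ρ = 44.17/163.64 = 0.2699
Lq = ρ²/(1−ρ) = 0.07286/0.7301 = 0.09979

Final: 0.09979


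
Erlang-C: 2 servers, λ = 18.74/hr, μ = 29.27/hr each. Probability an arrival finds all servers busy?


a = λ/μ = 0.6402; ρ = a/2 = 0.3201
P₀ = 0.515010 (from M/M/c formula)
C(c,a) = [a^c/(c!(1−ρ))]·P₀ = [0.40991/(2·0.6799)]·0.515010
= 0.30146·0.515010 = 0.155256

Final: 0.155256


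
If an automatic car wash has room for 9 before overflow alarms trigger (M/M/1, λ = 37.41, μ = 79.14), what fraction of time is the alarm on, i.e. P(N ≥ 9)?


ρ = 37.41/79.14 = 0.4727
P(N ≥ n) = ρ^n = 0.4727^9 = 0.001178

Final: 0.001178


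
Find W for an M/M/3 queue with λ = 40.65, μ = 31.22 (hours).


a = 1.3020; ρ = 0.4340; P₀ = 0.263176
Lq = P₀·a^c·ρ/(c!(1−ρ)²) = 0.13118
Wq = Lq/λ = 0.13118/40.65 = 0.003227 hr
W = Wq + 1/μ = 0.003227 + 0.03203 = 0.03526 hr

Final: 0.03526 hr


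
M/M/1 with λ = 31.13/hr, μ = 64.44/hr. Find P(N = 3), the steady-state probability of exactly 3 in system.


ρ = 31.13/64.44 = 0.4831
P_n = (1−ρ)·ρ^n = (1 − 0.4831)·0.4831^3 = 0.5169·0.112738 = 0.058276

Final: 0.058276


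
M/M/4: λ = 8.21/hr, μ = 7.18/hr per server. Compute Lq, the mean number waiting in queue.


a = λ/μ = 1.1435; ρ = a/4 = 0.2859
P₀ = 0.317852
Lq = P₀·a^c·ρ / (c!·(1−ρ)²) = 0.317852·1.70952·0.2859/(24·0.50999)
= 0.01269

Final: 0.01269


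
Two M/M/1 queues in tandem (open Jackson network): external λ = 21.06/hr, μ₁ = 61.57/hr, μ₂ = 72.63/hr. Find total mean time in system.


Each node sees arrival rate λ = 21.06/hr (tandem ⇒ throughput preserved).
W₁ = 1/(μ₁−λ) = 1/(61.57−21.06) = 0.02469 hr
W₂ = 1/(μ₂−λ) = 1/(72.63−21.06) = 0.01939 hr
W_total = W₁ + W₂ = 0.02469 + 0.01939 = 0.04408 hr

Final: 0.04408 hr


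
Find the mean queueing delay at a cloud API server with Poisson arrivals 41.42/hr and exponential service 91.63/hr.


ρ = 41.42/91.63 = 0.4520
Wq = ρ/(μ−λ) = 0.4520/(91.63 − 41.42) = 0.4520/50.21 = 0.009003 hr

Final: 0.009003 hr


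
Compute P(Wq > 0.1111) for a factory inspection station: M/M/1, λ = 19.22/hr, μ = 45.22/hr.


ρ = 19.22/45.22 = 0.4250
P(Wq > t) = ρ·e^{−(μ−λ)t} = 0.4250·e^{−2.8886}
= 0.4250·0.055654 = 0.023655

Final: 0.023655


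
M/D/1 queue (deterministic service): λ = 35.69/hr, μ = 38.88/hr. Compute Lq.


ρ = 35.69/38.88 = 0.9180
M/D/1: Lq = ρ²/(2(1−ρ)) = 0.8426/(2·0.08205) = 5.13507

Final: 5.13507


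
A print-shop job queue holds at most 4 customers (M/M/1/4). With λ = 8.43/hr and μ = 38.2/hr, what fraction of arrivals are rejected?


ρ = λ/μ = 8.43/38.2 = 0.2207
P_K = (1−ρ)ρ^K/(1−ρ^(K+1)) = (0.7793·0.002372)/(1 − 0.0005234)
= 0.001848/0.999477 = 0.001849

Final: 0.001849


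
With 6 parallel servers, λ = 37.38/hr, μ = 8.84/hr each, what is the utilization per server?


ρ = λ/(cμ) = 37.38/(6·8.84) = 37.38/53.04 = 0.7048

Final: 0.7048


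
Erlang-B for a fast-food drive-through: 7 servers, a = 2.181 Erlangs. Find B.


B(c,a) = (a^c/c!) / Σ_{k=0}^{c} a^k/k!
a^7/7! = 0.046576
Σ terms (k=0..7): 1.00000 + 2.18100 + 2.37838 + 1.72908 + 0.94278 + 0.41124 + 0.14949 + 0.04658 = 8.838549
B = 0.046576/8.838549 = 0.005270

Final: 0.005270


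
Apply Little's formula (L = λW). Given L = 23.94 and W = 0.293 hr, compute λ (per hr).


λ = L/W = 23.94/0.293 = 81.7065 /hr

Final: 81.7065 /hr


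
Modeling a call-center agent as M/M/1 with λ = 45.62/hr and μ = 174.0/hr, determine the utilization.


ρ = λ/μ = 45.62/174.0 = 0.2622

Final: 0.2622


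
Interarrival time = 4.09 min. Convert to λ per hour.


λ = 1/(interarrival time) in consistent units.
1 hour = 60 min, so λ = 60/4.09 = 14.6699 per hour

Final: 14.6699 /hr


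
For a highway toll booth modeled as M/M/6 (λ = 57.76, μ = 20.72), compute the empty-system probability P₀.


a = λ/μ = 57.76/20.72 = 2.7876; ρ = a/c = 0.4646
Σ_{k=0}^{5} a^k/k! (terms k=0..5) = 1.00000 + 2.78764 + 3.88548 + 3.61045 + 2.51616 + 1.40283 = 15.20257
Tail: a^6/(6!(1−ρ)) = 469.27196/(720·0.5354) = 1.21736
P₀ = 1/(15.20257 + 1.21736) = 1/16.41993 = 0.060902

Final: 0.060902


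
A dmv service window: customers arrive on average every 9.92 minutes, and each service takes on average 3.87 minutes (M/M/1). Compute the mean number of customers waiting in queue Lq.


λ = 60/9.92 = 6.0484 /hr
μ = 60/3.87 = 15.5039 /hr
ρ = λ/μ = 6.0484/15.5039 = 0.3901
Lq = ρ²/(1−ρ) = 0.1522/0.6099 = 0.2495

Final: 0.2495


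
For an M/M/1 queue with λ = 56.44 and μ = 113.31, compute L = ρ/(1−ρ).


ρ = λ/μ = 56.44/113.31 = 0.4981
L = ρ/(1−ρ) = 0.4981/(1 − 0.4981) = 0.4981/0.5019 = 0.9924

Final: 0.9924


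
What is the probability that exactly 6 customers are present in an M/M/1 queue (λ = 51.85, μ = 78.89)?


ρ = 51.85/78.89 = 0.6572
P_n = (1−ρ)·ρ^n = (1 − 0.6572)·0.6572^6 = 0.3428·0.080605 = 0.027628

Final: 0.027628


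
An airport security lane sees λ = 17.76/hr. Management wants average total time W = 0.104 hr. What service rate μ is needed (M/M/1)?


W = 1/(μ−λ) ⇒ μ − λ = 1/W = 1/0.104 = 9.6154
μ = λ + 1/W = 17.76 + 9.6154 = 27.3754 per hr

Final: 27.3754 /hr


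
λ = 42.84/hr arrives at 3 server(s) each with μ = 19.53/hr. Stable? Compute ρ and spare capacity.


Total capacity cμ = 3·19.53 = 58.59/hr
ρ = λ/(cμ) = 42.84/58.59 = 0.7312
Stable ⇔ ρ < 1: YES
Spare capacity = cμ − λ = 58.59 − 42.84 = 15.75/hr

Final: ρ = 0.7312; stable; margin = 15.75/hr


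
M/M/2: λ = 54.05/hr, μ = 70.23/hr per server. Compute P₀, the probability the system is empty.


a = λ/μ = 54.05/70.23 = 0.7696; ρ = a/c = 0.3848
Σ_{k=0}^{1} a^k/k! (terms k=0..1) = 1.00000 + 0.76961 = 1.76961
Tail: a^2/(2!(1−ρ)) = 0.59231/(2·0.6152) = 0.48140
P₀ = 1/(1.76961 + 0.48140) = 1/2.25101 = 0.444245

Final: 0.444245


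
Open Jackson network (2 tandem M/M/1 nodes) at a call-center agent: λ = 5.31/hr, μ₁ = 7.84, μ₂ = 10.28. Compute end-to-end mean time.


Each node sees arrival rate λ = 5.31/hr (tandem ⇒ throughput preserved).
W₁ = 1/(μ₁−λ) = 1/(7.84−5.31) = 0.39526 hr
W₂ = 1/(μ₂−λ) = 1/(10.28−5.31) = 0.20121 hr
W_total = W₁ + W₂ = 0.39526 + 0.20121 = 0.59646 hr

Final: 0.59646 hr


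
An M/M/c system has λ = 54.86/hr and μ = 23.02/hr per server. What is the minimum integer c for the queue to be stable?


Stability requires cμ > λ ⇔ c > λ/μ.
λ/μ = 54.86/23.02 = 2.3831
Minimum integer c = ⌊2.3831⌋ + 1 = 3
Check: 3·23.02 = 69.06 > 54.86, while 2·23.02 = 46.04 ≤ 54.86

Final: 3 servers


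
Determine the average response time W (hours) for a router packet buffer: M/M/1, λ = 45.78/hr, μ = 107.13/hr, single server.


W = 1/(μ−λ) = 1/(107.13 − 45.78) = 1/61.35 = 0.01630 hr

Final: 0.01630 hr


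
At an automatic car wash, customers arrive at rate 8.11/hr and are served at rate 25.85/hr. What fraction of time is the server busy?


ρ = λ/μ = 8.11/25.85 = 0.3137

Final: 0.3137


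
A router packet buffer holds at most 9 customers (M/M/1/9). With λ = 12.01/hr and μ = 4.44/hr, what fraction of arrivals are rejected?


ρ = λ/μ = 12.01/4.44 = 2.7050
P_K = (1−ρ)ρ^K/(1−ρ^(K+1)) = (-1.7050·7752.474307)/(1 − 20970.093790)
= -13217.619483/-20969.093790 = 0.630338

Final: 0.630338


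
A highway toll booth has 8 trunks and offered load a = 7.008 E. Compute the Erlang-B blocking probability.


B(c,a) = (a^c/c!) / Σ_{k=0}^{c} a^k/k!
a^8/8! = 144.288667
Σ terms (k=0..8): 1.00000 + 7.00800 + 24.55603 + 57.36289 + 100.49978 + 140.86050 + 164.52506 + 164.71309 + 144.28867 = 804.814025
B = 144.288667/804.814025 = 0.179282

Final: 0.179282


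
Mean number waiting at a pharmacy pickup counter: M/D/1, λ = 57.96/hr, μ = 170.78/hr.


ρ = 57.96/170.78 = 0.3394
M/D/1: Lq = ρ²/(2(1−ρ)) = 0.1152/(2·0.6606) = 0.08718

Final: 0.08718


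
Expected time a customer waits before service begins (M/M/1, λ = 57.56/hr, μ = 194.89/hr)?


ρ = 57.56/194.89 = 0.2953
Wq = ρ/(μ−λ) = 0.2953/(194.89 − 57.56) = 0.2953/137.33 = 0.002151 hr

Final: 0.002151 hr


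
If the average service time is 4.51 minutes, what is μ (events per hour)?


μ = 1/(service time) in consistent units.
1 hour = 60 min, so μ = 60/4.51 = 13.3038 per hour

Final: 13.3038 /hr


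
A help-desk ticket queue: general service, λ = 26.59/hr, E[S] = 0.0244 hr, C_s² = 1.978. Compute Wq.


ρ = λ·E[S] = 26.59·0.0244 = 0.6488
E[S²] = E[S]²(1+C_s²) = 0.0244²·(1+1.978) = 0.001773
Wq = λ·E[S²]/(2(1−ρ)) = 26.59·0.001773/(2·0.3512) = 0.06712 hr

Final: 0.06712 hr


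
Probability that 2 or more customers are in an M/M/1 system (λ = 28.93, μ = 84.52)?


ρ = 28.93/84.52 = 0.3423
P(N ≥ n) = ρ^n = 0.3423^2 = 0.117160

Final: 0.117160


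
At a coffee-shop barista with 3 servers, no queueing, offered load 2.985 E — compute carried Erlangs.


B(3,2.985) = 0.344353 (Erlang-B)
Carried load = a(1 − B) = 2.985·(1 − 0.344353) = 2.985·0.655647 = 1.9571 E

Final: 1.9571 Erlangs


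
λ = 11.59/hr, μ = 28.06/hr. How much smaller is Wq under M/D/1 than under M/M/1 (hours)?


ρ = 11.59/28.06 = 0.4130
Wq(M/M/1) = ρ/(μ−λ) = 0.4130/16.47 = 0.02508 hr
Wq(M/D/1) = ρ/(2(μ−λ)) = 0.01254 hr
Savings = 0.02508 − 0.01254 = 0.01254 hr

Final: 0.01254 hr


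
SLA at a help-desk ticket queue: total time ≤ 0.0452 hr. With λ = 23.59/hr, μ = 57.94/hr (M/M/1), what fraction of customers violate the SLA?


W ~ Exponential(μ−λ) for M/M/1.
μ − λ = 57.94 − 23.59 = 34.3500
P(W > t) = e^{−(μ−λ)t} = e^{−1.5526} = 0.211693

Final: 0.211693


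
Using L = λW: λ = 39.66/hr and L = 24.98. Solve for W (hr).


W = L/λ = 24.98/39.66 = 0.6299 hr

Final: 0.6299 hr


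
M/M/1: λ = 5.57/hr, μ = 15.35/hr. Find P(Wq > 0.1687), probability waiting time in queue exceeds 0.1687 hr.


ρ = 5.57/15.35 = 0.3629
P(Wq > t) = ρ·e^{−(μ−λ)t} = 0.3629·e^{−1.6499}
= 0.3629·0.192072 = 0.069696

Final: 0.069696


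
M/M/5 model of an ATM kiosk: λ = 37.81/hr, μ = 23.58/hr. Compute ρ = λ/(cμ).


ρ = λ/(cμ) = 37.81/(5·23.58) = 37.81/117.90 = 0.3207

Final: 0.3207


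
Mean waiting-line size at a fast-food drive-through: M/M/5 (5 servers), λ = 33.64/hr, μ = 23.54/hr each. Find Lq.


a = λ/μ = 1.4291; ρ = a/5 = 0.2858
P₀ = 0.239241
Lq = P₀·a^c·ρ / (c!·(1−ρ)²) = 0.239241·5.96002·0.2858/(120·0.51007)
= 0.006658

Final: 0.006658


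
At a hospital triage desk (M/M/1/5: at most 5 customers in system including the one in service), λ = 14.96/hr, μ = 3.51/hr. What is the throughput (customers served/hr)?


ρ = 4.2621; P_K = (1−ρ)ρ^5/(1−ρ^6) = 0.765502
λ_eff = λ(1 − P_K) = 14.96·(1 − 0.765502) = 14.96·0.234498 = 3.5081 /hr

Final: 3.5081 /hr


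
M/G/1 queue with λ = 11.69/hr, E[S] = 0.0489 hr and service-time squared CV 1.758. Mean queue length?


ρ = λ·E[S] = 11.69·0.0489 = 0.5716
Lq = ρ²(1+C_s²)/(2(1−ρ)) = 0.3268·(1+1.758)/(2·0.4284)
= 0.3268·2.7580/0.8567 = 1.05197

Final: 1.05197


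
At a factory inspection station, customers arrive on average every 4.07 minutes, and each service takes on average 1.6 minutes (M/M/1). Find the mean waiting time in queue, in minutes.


λ = 60/4.07 = 14.7420 /hr
μ = 60/1.6 = 37.5000 /hr
ρ = λ/μ = 14.7420/37.5000 = 0.3931
Wq = ρ/(μ−λ) = 0.3931/(37.5000−14.7420) = 0.01727 hr
In minutes: 0.01727·60 = 1.036 min

Final: 1.036 min


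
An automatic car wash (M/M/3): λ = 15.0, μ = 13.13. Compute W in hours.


a = 1.1424; ρ = 0.3808; P₀ = 0.312860
Lq = P₀·a^c·ρ/(c!(1−ρ)²) = 0.07722
Wq = Lq/λ = 0.07722/15.0 = 0.005148 hr
W = Wq + 1/μ = 0.005148 + 0.07616 = 0.08131 hr

Final: 0.08131 hr


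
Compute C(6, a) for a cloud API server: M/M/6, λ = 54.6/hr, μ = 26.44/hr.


a = λ/μ = 2.0651; ρ = a/6 = 0.3442
P₀ = 0.126584 (from M/M/c formula)
C(c,a) = [a^c/(c!(1−ρ))]·P₀ = [77.55096/(720·0.6558)]·0.126584
= 0.16424·0.126584 = 0.020790

Final: 0.020790


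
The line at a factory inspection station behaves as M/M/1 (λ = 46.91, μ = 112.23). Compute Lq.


ρ = 46.91/112.23 = 0.4180
Lq = ρ²/(1−ρ) = 0.1747/0.5820 = 0.3002

Final: 0.3002


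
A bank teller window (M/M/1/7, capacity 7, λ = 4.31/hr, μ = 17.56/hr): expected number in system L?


ρ = 4.31/17.56 = 0.2454
L = ρ[1 − (K+1)ρ^K + Kρ^(K+1)] / [(1−ρ)(1−ρ^(K+1))]
Numerator: 0.2454·(1 − 8·0.00005366 + 7·0.00001317) = 0.245361
Denominator: (0.7546)·(0.999987) = 0.754546
L = 0.245361/0.754546 = 0.3252

Final: 0.3252


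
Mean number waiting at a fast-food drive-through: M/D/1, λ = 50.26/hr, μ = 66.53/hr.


ρ = 50.26/66.53 = 0.7554
M/D/1: Lq = ρ²/(2(1−ρ)) = 0.5707/(2·0.2446) = 1.16684

Final: 1.16684


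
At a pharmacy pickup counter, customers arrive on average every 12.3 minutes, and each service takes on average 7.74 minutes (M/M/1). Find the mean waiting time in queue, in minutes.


λ = 60/12.3 = 4.8780 /hr
μ = 60/7.74 = 7.7519 /hr
ρ = λ/μ = 4.8780/7.7519 = 0.6293
Wq = ρ/(μ−λ) = 0.6293/(7.7519−4.8780) = 0.21896 hr
In minutes: 0.21896·60 = 13.138 min

Final: 13.138 min


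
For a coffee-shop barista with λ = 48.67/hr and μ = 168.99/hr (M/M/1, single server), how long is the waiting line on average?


ρ = 48.67/168.99 = 0.2880
Lq = ρ²/(1−ρ) = 0.08295/0.7120 = 0.1165

Final: 0.1165


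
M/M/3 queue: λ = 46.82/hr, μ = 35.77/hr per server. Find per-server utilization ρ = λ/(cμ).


ρ = λ/(cμ) = 46.82/(3·35.77) = 46.82/107.31 = 0.4363

Final: 0.4363


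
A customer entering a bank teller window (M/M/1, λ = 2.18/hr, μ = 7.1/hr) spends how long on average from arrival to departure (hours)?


W = 1/(μ−λ) = 1/(7.1 − 2.18) = 1/4.92 = 0.2033 hr

Final: 0.2033 hr


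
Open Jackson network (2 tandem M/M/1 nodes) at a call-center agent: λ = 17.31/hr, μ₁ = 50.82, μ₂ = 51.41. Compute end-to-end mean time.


Each node sees arrival rate λ = 17.31/hr (tandem ⇒ throughput preserved).
W₁ = 1/(μ₁−λ) = 1/(50.82−17.31) = 0.02984 hr
W₂ = 1/(μ₂−λ) = 1/(51.41−17.31) = 0.02933 hr
W_total = W₁ + W₂ = 0.02984 + 0.02933 = 0.05917 hr

Final: 0.05917 hr


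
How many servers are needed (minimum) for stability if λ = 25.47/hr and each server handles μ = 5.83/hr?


Stability requires cμ > λ ⇔ c > λ/μ.
λ/μ = 25.47/5.83 = 4.3688
Minimum integer c = ⌊4.3688⌋ + 1 = 5
Check: 5·5.83 = 29.15 > 25.47, while 4·5.83 = 23.32 ≤ 25.47

Final: 5 servers


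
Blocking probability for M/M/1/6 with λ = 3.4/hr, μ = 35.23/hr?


ρ = λ/μ = 3.4/35.23 = 0.09651
P_K = (1−ρ)ρ^K/(1−ρ^(K+1)) = (0.9035·0.0000008080)/(1 − 0.00000007798)
= 0.0000007300/1.000000 = 0.0000007300

Final: 0.0000007300


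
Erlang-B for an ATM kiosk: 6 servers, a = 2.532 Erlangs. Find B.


B(c,a) = (a^c/c!) / Σ_{k=0}^{c} a^k/k!
a^6/6! = 0.365974
Σ terms (k=0..6): 1.00000 + 2.53200 + 3.20551 + 2.70545 + 1.71255 + 0.86724 + 0.36597 = 12.388725
B = 0.365974/12.388725 = 0.029541

Final: 0.029541


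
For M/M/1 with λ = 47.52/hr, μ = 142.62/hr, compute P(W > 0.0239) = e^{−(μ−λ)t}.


W ~ Exponential(μ−λ) for M/M/1.
μ − λ = 142.62 − 47.52 = 95.1000
P(W > t) = e^{−(μ−λ)t} = e^{−2.2729} = 0.103014

Final: 0.103014


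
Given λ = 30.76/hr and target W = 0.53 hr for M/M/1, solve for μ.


W = 1/(μ−λ) ⇒ μ − λ = 1/W = 1/0.53 = 1.8868
μ = λ + 1/W = 30.76 + 1.8868 = 32.6468 per hr

Final: 32.6468 /hr


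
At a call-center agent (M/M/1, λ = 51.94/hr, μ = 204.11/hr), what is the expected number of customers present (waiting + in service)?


ρ = λ/μ = 51.94/204.11 = 0.2545
L = ρ/(1−ρ) = 0.2545/(1 − 0.2545) = 0.2545/0.7455 = 0.3413

Final: 0.3413


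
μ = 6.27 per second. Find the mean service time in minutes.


Mean service time = 1/μ = 1/6.27 second = 0.15949 second
In minutes: 0.15949 × 0.0166667 = 0.002658 min

Final: 0.002658 min


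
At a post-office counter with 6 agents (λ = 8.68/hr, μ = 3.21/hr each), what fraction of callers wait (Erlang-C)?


a = λ/μ = 2.7040; ρ = a/6 = 0.4507
P₀ = 0.066330 (from M/M/c formula)
C(c,a) = [a^c/(c!(1−ρ))]·P₀ = [390.92024/(720·0.5493)]·0.066330
= 0.98839·0.066330 = 0.065560

Final: 0.065560


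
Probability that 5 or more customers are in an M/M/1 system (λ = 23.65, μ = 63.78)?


ρ = 23.65/63.78 = 0.3708
P(N ≥ n) = ρ^n = 0.3708^5 = 0.007010

Final: 0.007010


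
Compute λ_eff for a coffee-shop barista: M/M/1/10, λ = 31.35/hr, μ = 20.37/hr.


ρ = 1.5390; P_K = (1−ρ)ρ^10/(1−ρ^11) = 0.353319
λ_eff = λ(1 − P_K) = 31.35·(1 − 0.353319) = 31.35·0.646681 = 20.2735 /hr

Final: 20.2735 /hr


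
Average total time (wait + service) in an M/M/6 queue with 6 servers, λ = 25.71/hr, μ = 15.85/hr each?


a = 1.6221; ρ = 0.2703; P₀ = 0.197406
Lq = P₀·a^c·ρ/(c!(1−ρ)²) = 0.002536
Wq = Lq/λ = 0.002536/25.71 = 0.00009864 hr
W = Wq + 1/μ = 0.00009864 + 0.06309 = 0.06319 hr

Final: 0.06319 hr


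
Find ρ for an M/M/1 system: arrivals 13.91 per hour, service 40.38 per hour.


ρ = λ/μ = 13.91/40.38 = 0.3445

Final: 0.3445


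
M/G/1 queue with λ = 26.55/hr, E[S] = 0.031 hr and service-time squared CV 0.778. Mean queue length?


ρ = λ·E[S] = 26.55·0.031 = 0.8231
Lq = ρ²(1+C_s²)/(2(1−ρ)) = 0.6774·(1+0.778)/(2·0.1769)
= 0.6774·1.7780/0.3539 = 3.40333

Final: 3.40333


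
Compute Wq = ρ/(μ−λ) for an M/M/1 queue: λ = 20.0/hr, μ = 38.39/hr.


ρ = 20.0/38.39 = 0.5210
Wq = ρ/(μ−λ) = 0.5210/(38.39 − 20.0) = 0.5210/18.39 = 0.02833 hr

Final: 0.02833 hr


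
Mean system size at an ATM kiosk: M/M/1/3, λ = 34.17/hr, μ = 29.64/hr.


ρ = 34.17/29.64 = 1.1528
L = ρ[1 − (K+1)ρ^K + Kρ^(K+1)] / [(1−ρ)(1−ρ^(K+1))]
Numerator: 1.1528·(1 − 4·1.532147 + 3·1.766311) = 0.196380
Denominator: (-0.1528)·(-0.766311) = 0.117118
L = 0.196380/0.117118 = 1.6768

Final: 1.6768


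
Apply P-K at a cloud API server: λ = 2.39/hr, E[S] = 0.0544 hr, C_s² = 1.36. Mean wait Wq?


ρ = λ·E[S] = 2.39·0.0544 = 0.1300
E[S²] = E[S]²(1+C_s²) = 0.0544²·(1+1.36) = 0.006984
Wq = λ·E[S²]/(2(1−ρ)) = 2.39·0.006984/(2·0.8700) = 0.009593 hr

Final: 0.009593 hr


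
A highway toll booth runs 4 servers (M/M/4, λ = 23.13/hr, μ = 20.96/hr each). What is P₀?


a = λ/μ = 23.13/20.96 = 1.1035; ρ = a/c = 0.2759
Σ_{k=0}^{3} a^k/k! (terms k=0..3) = 1.00000 + 1.10353 + 0.60889 + 0.22398 = 2.93640
Tail: a^4/(4!(1−ρ)) = 1.48299/(24·0.7241) = 0.08533
P₀ = 1/(2.93640 + 0.08533) = 1/3.02173 = 0.330936

Final: 0.330936


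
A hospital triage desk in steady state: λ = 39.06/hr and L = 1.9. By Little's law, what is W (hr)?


W = L/λ = 1.9/39.06 = 0.04864 hr

Final: 0.04864 hr


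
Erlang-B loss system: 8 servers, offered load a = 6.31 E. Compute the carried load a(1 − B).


B(8,6.31) = 0.139279 (Erlang-B)
Carried load = a(1 − B) = 6.31·(1 − 0.139279) = 6.31·0.860721 = 5.4311 E

Final: 5.4311 Erlangs


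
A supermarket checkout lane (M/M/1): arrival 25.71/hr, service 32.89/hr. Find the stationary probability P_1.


ρ = 25.71/32.89 = 0.7817
P_n = (1−ρ)·ρ^n = (1 − 0.7817)·0.7817^1 = 0.2183·0.781697 = 0.170647

Final: 0.170647


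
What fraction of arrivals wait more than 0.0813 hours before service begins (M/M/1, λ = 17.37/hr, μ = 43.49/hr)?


ρ = 17.37/43.49 = 0.3994
P(Wq > t) = ρ·e^{−(μ−λ)t} = 0.3994·e^{−2.1236}
= 0.3994·0.119606 = 0.047771

Final: 0.047771


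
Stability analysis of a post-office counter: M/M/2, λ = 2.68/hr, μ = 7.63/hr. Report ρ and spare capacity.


Total capacity cμ = 2·7.63 = 15.26/hr
ρ = λ/(cμ) = 2.68/15.26 = 0.1756
Stable ⇔ ρ < 1: YES
Spare capacity = cμ − λ = 15.26 − 2.68 = 12.58/hr

Final: ρ = 0.1756; stable; margin = 12.58/hr


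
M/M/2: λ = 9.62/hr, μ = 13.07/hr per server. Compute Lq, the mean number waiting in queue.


a = λ/μ = 0.7360; ρ = a/2 = 0.3680
P₀ = 0.461969
Lq = P₀·a^c·ρ / (c!·(1−ρ)²) = 0.461969·0.54175·0.3680/(2·0.39940)
= 0.11530

Final: 0.11530


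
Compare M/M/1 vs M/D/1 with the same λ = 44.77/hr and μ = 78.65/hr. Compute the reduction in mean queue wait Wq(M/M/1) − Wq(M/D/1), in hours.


ρ = 44.77/78.65 = 0.5692
Wq(M/M/1) = ρ/(μ−λ) = 0.5692/33.88 = 0.01680 hr
Wq(M/D/1) = ρ/(2(μ−λ)) = 0.008401 hr
Savings = 0.01680 − 0.008401 = 0.008401 hr

Final: 0.008401 hr


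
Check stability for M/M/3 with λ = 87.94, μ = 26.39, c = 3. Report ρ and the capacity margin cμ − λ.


Total capacity cμ = 3·26.39 = 79.17/hr
ρ = λ/(cμ) = 87.94/79.17 = 1.1108
Stable ⇔ ρ < 1: NO
Spare capacity = cμ − λ = 79.17 − 87.94 = -8.77/hr

Final: ρ = 1.1108; unstable; margin = -8.77/hr


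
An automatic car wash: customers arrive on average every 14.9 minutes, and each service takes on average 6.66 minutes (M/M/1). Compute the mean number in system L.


λ = 60/14.9 = 4.0268 /hr
μ = 60/6.66 = 9.0090 /hr
ρ = λ/μ = 4.0268/9.0090 = 0.4470
L = ρ/(1−ρ) = 0.4470/0.5530 = 0.8083

Final: 0.8083


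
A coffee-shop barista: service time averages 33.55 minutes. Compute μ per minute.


μ = 1/(service time) in consistent units.
1 minute = 1 min, so μ = 1/33.55 = 0.02981 per minute

Final: 0.02981 /min


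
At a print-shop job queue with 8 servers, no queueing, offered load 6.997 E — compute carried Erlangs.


B(8,6.997) = 0.178649 (Erlang-B)
Carried load = a(1 − B) = 6.997·(1 − 0.178649) = 6.997·0.821351 = 5.7470 E

Final: 5.7470 Erlangs


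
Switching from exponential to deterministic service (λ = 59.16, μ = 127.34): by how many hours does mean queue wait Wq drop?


ρ = 59.16/127.34 = 0.4646
Wq(M/M/1) = ρ/(μ−λ) = 0.4646/68.18 = 0.006814 hr
Wq(M/D/1) = ρ/(2(μ−λ)) = 0.003407 hr
Savings = 0.006814 − 0.003407 = 0.003407 hr

Final: 0.003407 hr


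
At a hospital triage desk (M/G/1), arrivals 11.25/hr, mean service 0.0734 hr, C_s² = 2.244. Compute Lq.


ρ = λ·E[S] = 11.25·0.0734 = 0.8258
Lq = ρ²(1+C_s²)/(2(1−ρ)) = 0.6819·(1+2.244)/(2·0.1742)
= 0.6819·3.2440/0.3485 = 6.34710

Final: 6.34710


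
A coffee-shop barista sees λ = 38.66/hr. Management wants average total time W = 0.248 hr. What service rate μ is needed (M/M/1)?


W = 1/(μ−λ) ⇒ μ − λ = 1/W = 1/0.248 = 4.0323
μ = λ + 1/W = 38.66 + 4.0323 = 42.6923 per hr

Final: 42.6923 /hr


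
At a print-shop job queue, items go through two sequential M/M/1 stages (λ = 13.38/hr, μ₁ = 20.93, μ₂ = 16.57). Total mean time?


Each node sees arrival rate λ = 13.38/hr (tandem ⇒ throughput preserved).
W₁ = 1/(μ₁−λ) = 1/(20.93−13.38) = 0.13245 hr
W₂ = 1/(μ₂−λ) = 1/(16.57−13.38) = 0.31348 hr
W_total = W₁ + W₂ = 0.13245 + 0.31348 = 0.44593 hr

Final: 0.44593 hr


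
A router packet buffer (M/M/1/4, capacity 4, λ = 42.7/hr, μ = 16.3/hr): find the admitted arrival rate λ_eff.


ρ = 2.6196; P_K = (1−ρ)ρ^4/(1−ρ^5) = 0.623320
λ_eff = λ(1 − P_K) = 42.7·(1 − 0.623320) = 42.7·0.376680 = 16.0843 /hr

Final: 16.0843 /hr


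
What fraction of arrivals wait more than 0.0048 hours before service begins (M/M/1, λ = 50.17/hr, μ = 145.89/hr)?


ρ = 50.17/145.89 = 0.3439
P(Wq > t) = ρ·e^{−(μ−λ)t} = 0.3439·e^{−0.4595}
= 0.3439·0.631627 = 0.217210

Final: 0.217210


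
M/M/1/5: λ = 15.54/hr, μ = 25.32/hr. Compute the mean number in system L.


ρ = 15.54/25.32 = 0.6137
L = ρ[1 − (K+1)ρ^K + Kρ^(K+1)] / [(1−ρ)(1−ρ^(K+1))]
Numerator: 0.6137·(1 − 6·0.087084 + 5·0.053447) = 0.457076
Denominator: (0.3863)·(0.946553) = 0.365612
L = 0.457076/0.365612 = 1.2502

Final: 1.2502


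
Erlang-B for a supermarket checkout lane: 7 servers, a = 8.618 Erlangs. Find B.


B(c,a) = (a^c/c!) / Σ_{k=0}^{c} a^k/k!
a^7/7! = 700.510891
Σ terms (k=0..7): 1.00000 + 8.61800 + 37.13496 + 106.67637 + 229.83423 + 396.14229 + 568.99237 + 700.51089 = 2048.909109
B = 700.510891/2048.909109 = 0.341895

Final: 0.341895


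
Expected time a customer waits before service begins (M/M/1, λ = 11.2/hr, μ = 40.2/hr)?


ρ = 11.2/40.2 = 0.2786
Wq = ρ/(μ−λ) = 0.2786/(40.2 − 11.2) = 0.2786/29.00 = 0.009607 hr

Final: 0.009607 hr


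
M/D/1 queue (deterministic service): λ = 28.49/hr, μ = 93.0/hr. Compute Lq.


ρ = 28.49/93.0 = 0.3063
M/D/1: Lq = ρ²/(2(1−ρ)) = 0.09385/(2·0.6937) = 0.06765

Final: 0.06765


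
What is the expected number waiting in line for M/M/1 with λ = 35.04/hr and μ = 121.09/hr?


ρ = 35.04/121.09 = 0.2894
Lq = ρ²/(1−ρ) = 0.08374/0.7106 = 0.1178

Final: 0.1178


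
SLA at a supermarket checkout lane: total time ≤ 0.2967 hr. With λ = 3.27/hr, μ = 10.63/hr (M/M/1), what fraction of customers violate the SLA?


W ~ Exponential(μ−λ) for M/M/1.
μ − λ = 10.63 − 3.27 = 7.3600
P(W > t) = e^{−(μ−λ)t} = e^{−2.1837} = 0.112623

Final: 0.112623


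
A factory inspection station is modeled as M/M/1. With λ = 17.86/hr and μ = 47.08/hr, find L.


ρ = λ/μ = 17.86/47.08 = 0.3794
L = ρ/(1−ρ) = 0.3794/(1 − 0.3794) = 0.3794/0.6206 = 0.6112

Final: 0.6112


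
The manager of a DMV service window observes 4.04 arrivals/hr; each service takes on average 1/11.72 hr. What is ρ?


ρ = λ/μ = 4.04/11.72 = 0.3447

Final: 0.3447


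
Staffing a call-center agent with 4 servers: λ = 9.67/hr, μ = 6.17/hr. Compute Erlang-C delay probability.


a = λ/μ = 1.5673; ρ = a/4 = 0.3918
P₀ = 0.206170 (from M/M/c formula)
C(c,a) = [a^c/(c!(1−ρ))]·P₀ = [6.03344/(24·0.6082)]·0.206170
= 0.41335·0.206170 = 0.085220

Final: 0.085220


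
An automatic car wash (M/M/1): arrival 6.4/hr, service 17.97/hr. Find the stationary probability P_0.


ρ = 6.4/17.97 = 0.3561
P_n = (1−ρ)·ρ^n = (1 − 0.3561)·0.3561^0 = 0.6439·1.000000 = 0.643851

Final: 0.643851


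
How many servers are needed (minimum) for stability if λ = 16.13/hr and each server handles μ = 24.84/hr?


Stability requires cμ > λ ⇔ c > λ/μ.
λ/μ = 16.13/24.84 = 0.6494
Minimum integer c = ⌊0.6494⌋ + 1 = 1
Check: 1·24.84 = 24.84 > 16.13, while 0·24.84 = 0.00 ≤ 16.13

Final: 1 servers


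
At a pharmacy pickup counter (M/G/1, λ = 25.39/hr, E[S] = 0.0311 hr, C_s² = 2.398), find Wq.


ρ = λ·E[S] = 25.39·0.0311 = 0.7896
E[S²] = E[S]²(1+C_s²) = 0.0311²·(1+2.398) = 0.003287
Wq = λ·E[S²]/(2(1−ρ)) = 25.39·0.003287/(2·0.2104) = 0.19833 hr

Final: 0.19833 hr


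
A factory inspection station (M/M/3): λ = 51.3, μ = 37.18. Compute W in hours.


a = 1.3798; ρ = 0.4599; P₀ = 0.241413
Lq = P₀·a^c·ρ/(c!(1−ρ)²) = 0.16665
Wq = Lq/λ = 0.16665/51.3 = 0.003249 hr
W = Wq + 1/μ = 0.003249 + 0.02690 = 0.03014 hr

Final: 0.03014 hr


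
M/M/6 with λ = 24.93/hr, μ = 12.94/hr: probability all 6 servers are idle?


a = λ/μ = 24.93/12.94 = 1.9266; ρ = a/c = 0.3211
Σ_{k=0}^{5} a^k/k! (terms k=0..5) = 1.00000 + 1.92658 + 1.85586 + 1.19183 + 0.57404 + 0.22119 = 6.76950
Tail: a^6/(6!(1−ρ)) = 51.13615/(720·0.6789) = 0.10461
P₀ = 1/(6.76950 + 0.10461) = 1/6.87411 = 0.145473

Final: 0.145473


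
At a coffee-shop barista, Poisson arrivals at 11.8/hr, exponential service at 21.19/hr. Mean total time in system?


W = 1/(μ−λ) = 1/(21.19 − 11.8) = 1/9.39 = 0.1065 hr

Final: 0.1065 hr


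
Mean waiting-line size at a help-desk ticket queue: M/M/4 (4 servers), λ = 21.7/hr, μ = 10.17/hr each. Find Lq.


a = λ/μ = 2.1337; ρ = a/4 = 0.5334
P₀ = 0.112609
Lq = P₀·a^c·ρ / (c!·(1−ρ)²) = 0.112609·20.72789·0.5334/(24·0.21769)
= 0.23832

Final: 0.23832


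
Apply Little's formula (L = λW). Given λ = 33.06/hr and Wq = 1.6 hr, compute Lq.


Lq = λWq = 33.06·1.6 = 52.8960

Final: 52.8960


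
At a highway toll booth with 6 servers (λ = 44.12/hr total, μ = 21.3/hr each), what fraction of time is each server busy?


ρ = λ/(cμ) = 44.12/(6·21.3) = 44.12/127.80 = 0.3452

Final: 0.3452


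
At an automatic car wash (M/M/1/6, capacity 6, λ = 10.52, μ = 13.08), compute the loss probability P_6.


ρ = λ/μ = 10.52/13.08 = 0.8043
P_K = (1−ρ)ρ^K/(1−ρ^(K+1)) = (0.1957·0.270675)/(1 − 0.217699)
= 0.052976/0.782301 = 0.067718

Final: 0.067718


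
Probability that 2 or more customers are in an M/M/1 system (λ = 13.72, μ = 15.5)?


ρ = 13.72/15.5 = 0.8852
P(N ≥ n) = ρ^n = 0.8852^2 = 0.783511

Final: 0.783511


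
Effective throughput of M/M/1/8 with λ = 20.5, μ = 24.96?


ρ = 0.8213; P_K = (1−ρ)ρ^8/(1−ρ^9) = 0.044577
λ_eff = λ(1 − P_K) = 20.5·(1 − 0.044577) = 20.5·0.955423 = 19.5862 /hr

Final: 19.5862 /hr


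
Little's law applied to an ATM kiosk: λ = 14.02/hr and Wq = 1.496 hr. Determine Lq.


Lq = λWq = 14.02·1.496 = 20.9739

Final: 20.9739


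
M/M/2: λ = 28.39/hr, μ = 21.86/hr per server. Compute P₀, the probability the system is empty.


a = λ/μ = 28.39/21.86 = 1.2987; ρ = a/c = 0.6494
Σ_{k=0}^{1} a^k/k! (terms k=0..1) = 1.00000 + 1.29872 = 2.29872
Tail: a^2/(2!(1−ρ)) = 1.68667/(2·0.3506) = 2.40513
P₀ = 1/(2.29872 + 2.40513) = 1/4.70385 = 0.212592

Final: 0.212592


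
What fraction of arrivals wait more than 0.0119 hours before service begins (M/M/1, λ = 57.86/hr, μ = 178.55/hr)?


ρ = 57.86/178.55 = 0.3241
P(Wq > t) = ρ·e^{−(μ−λ)t} = 0.3241·e^{−1.4362}
= 0.3241·0.237827 = 0.077069

Final: 0.077069


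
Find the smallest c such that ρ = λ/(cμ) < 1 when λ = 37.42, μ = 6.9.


Stability requires cμ > λ ⇔ c > λ/μ.
λ/μ = 37.42/6.9 = 5.4232
Minimum integer c = ⌊5.4232⌋ + 1 = 6
Check: 6·6.9 = 41.40 > 37.42, while 5·6.9 = 34.50 ≤ 37.42

Final: 6 servers


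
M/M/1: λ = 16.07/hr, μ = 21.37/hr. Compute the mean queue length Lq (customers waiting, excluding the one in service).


ρ = 16.07/21.37 = 0.7520
Lq = ρ²/(1−ρ) = 0.5655/0.2480 = 2.2801

Final: 2.2801


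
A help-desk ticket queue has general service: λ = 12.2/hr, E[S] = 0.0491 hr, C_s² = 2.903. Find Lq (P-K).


ρ = λ·E[S] = 12.2·0.0491 = 0.5990
Lq = ρ²(1+C_s²)/(2(1−ρ)) = 0.3588·(1+2.903)/(2·0.4010)
= 0.3588·3.9030/0.8020 = 1.74634

Final: 1.74634


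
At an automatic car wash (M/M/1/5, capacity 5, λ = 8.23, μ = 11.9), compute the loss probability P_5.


ρ = λ/μ = 8.23/11.9 = 0.6916
P_K = (1−ρ)ρ^K/(1−ρ^(K+1)) = (0.3084·0.158221)/(1 − 0.109425)
= 0.048796/0.890575 = 0.054791

Final: 0.054791


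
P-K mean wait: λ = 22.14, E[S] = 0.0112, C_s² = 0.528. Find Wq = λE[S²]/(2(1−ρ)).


ρ = λ·E[S] = 22.14·0.0112 = 0.2480
E[S²] = E[S]²(1+C_s²) = 0.0112²·(1+0.528) = 0.0001917
Wq = λ·E[S²]/(2(1−ρ)) = 22.14·0.0001917/(2·0.7520) = 0.002821 hr

Final: 0.002821 hr


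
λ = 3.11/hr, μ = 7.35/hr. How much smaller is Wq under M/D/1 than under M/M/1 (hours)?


ρ = 3.11/7.35 = 0.4231
Wq(M/M/1) = ρ/(μ−λ) = 0.4231/4.24 = 0.09979 hr
Wq(M/D/1) = ρ/(2(μ−λ)) = 0.04990 hr
Savings = 0.09979 − 0.04990 = 0.04990 hr

Final: 0.04990 hr


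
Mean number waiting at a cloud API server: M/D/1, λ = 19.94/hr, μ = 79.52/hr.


ρ = 19.94/79.52 = 0.2508
M/D/1: Lq = ρ²/(2(1−ρ)) = 0.06288/(2·0.7492) = 0.04196

Final: 0.04196


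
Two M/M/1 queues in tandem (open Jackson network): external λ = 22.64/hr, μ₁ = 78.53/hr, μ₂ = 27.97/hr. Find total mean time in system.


Each node sees arrival rate λ = 22.64/hr (tandem ⇒ throughput preserved).
W₁ = 1/(μ₁−λ) = 1/(78.53−22.64) = 0.01789 hr
W₂ = 1/(μ₂−λ) = 1/(27.97−22.64) = 0.18762 hr
W_total = W₁ + W₂ = 0.01789 + 0.18762 = 0.20551 hr

Final: 0.20551 hr


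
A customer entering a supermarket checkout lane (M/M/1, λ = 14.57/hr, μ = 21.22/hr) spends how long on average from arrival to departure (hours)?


W = 1/(μ−λ) = 1/(21.22 − 14.57) = 1/6.65 = 0.1504 hr

Final: 0.1504 hr


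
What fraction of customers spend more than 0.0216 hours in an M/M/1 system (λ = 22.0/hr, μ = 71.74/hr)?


W ~ Exponential(μ−λ) for M/M/1.
μ − λ = 71.74 − 22.0 = 49.7400
P(W > t) = e^{−(μ−λ)t} = e^{−1.0744} = 0.341508

Final: 0.341508


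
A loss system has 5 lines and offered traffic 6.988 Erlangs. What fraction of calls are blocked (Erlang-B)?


B(c,a) = (a^c/c!) / Σ_{k=0}^{c} a^k/k!
a^5/5! = 138.861942
Σ terms (k=0..5): 1.00000 + 6.98800 + 24.41607 + 56.87317 + 99.35743 + 138.86194 = 327.496613
B = 138.861942/327.496613 = 0.424010

Final: 0.424010


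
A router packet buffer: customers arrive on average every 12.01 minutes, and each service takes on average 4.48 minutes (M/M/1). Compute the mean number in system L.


λ = 60/12.01 = 4.9958 /hr
μ = 60/4.48 = 13.3929 /hr
ρ = λ/μ = 4.9958/13.3929 = 0.3730
L = ρ/(1−ρ) = 0.3730/0.6270 = 0.5950

Final: 0.5950


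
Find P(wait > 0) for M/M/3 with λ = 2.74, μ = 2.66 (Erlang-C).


a = λ/μ = 1.0301; ρ = a/3 = 0.3434
P₀ = 0.352359 (from M/M/c formula)
C(c,a) = [a^c/(c!(1−ρ))]·P₀ = [1.09297/(6·0.6566)]·0.352359
= 0.27741·0.352359 = 0.097749

Final: 0.097749


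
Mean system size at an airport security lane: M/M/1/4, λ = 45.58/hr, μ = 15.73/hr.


ρ = 45.58/15.73 = 2.8976
L = ρ[1 − (K+1)ρ^K + Kρ^(K+1)] / [(1−ρ)(1−ρ^(K+1))]
Numerator: 2.8976·(1 − 5·70.498908 + 4·204.281008) = 1349.230264
Denominator: (-1.8976)·(-203.281008) = 385.755758
L = 1349.230264/385.755758 = 3.4976

Final: 3.4976


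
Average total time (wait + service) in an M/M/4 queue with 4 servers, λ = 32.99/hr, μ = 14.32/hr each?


a = 2.3038; ρ = 0.5759; P₀ = 0.092911
Lq = P₀·a^c·ρ/(c!(1−ρ)²) = 0.34926
Wq = Lq/λ = 0.34926/32.99 = 0.01059 hr
W = Wq + 1/μ = 0.01059 + 0.06983 = 0.08042 hr

Final: 0.08042 hr


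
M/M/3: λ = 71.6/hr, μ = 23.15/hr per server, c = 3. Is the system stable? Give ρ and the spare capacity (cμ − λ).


Total capacity cμ = 3·23.15 = 69.45/hr
ρ = λ/(cμ) = 71.6/69.45 = 1.0310
Stable ⇔ ρ < 1: NO
Spare capacity = cμ − λ = 69.45 − 71.6 = -2.15/hr

Final: ρ = 1.0310; unstable; margin = -2.15/hr


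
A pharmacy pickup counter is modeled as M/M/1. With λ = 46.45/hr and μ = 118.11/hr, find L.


ρ = λ/μ = 46.45/118.11 = 0.3933
L = ρ/(1−ρ) = 0.3933/(1 − 0.3933) = 0.3933/0.6067 = 0.6482

Final: 0.6482


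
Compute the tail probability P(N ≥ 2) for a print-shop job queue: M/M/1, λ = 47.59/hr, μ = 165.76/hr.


ρ = 47.59/165.76 = 0.2871
P(N ≥ n) = ρ^n = 0.2871^2 = 0.082427

Final: 0.082427


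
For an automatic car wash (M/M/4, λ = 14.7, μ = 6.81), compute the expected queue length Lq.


a = λ/μ = 2.1586; ρ = a/4 = 0.5396
P₀ = 0.109532
Lq = P₀·a^c·ρ / (c!·(1−ρ)²) = 0.109532·21.71105·0.5396/(24·0.21192)
= 0.25231

Final: 0.25231


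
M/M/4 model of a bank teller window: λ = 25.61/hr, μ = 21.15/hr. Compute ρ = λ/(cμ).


ρ = λ/(cμ) = 25.61/(4·21.15) = 25.61/84.60 = 0.3027

Final: 0.3027


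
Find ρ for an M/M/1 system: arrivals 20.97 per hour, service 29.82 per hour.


ρ = λ/μ = 20.97/29.82 = 0.7032

Final: 0.7032


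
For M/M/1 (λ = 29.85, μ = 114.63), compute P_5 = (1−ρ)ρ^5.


ρ = 29.85/114.63 = 0.2604
P_n = (1−ρ)·ρ^n = (1 − 0.2604)·0.2604^5 = 0.7396·0.001197 = 0.0008856

Final: 0.0008856


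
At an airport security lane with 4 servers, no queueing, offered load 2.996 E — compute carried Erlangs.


B(4,2.996) = 0.205662 (Erlang-B)
Carried load = a(1 − B) = 2.996·(1 − 0.205662) = 2.996·0.794338 = 2.3798 E

Final: 2.3798 Erlangs


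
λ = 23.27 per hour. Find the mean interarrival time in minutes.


Mean interarrival time = 1/λ = 1/23.27 hour = 0.04297 hour
In minutes: 0.04297 × 60 = 2.5784 min

Final: 2.5784 min


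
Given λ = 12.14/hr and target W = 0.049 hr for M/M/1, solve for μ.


W = 1/(μ−λ) ⇒ μ − λ = 1/W = 1/0.049 = 20.4082
μ = λ + 1/W = 12.14 + 20.4082 = 32.5482 per hr

Final: 32.5482 /hr


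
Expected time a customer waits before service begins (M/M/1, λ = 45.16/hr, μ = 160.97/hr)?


ρ = 45.16/160.97 = 0.2805
Wq = ρ/(μ−λ) = 0.2805/(160.97 − 45.16) = 0.2805/115.81 = 0.002422 hr

Final: 0.002422 hr


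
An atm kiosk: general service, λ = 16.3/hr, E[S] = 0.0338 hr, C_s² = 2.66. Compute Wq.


ρ = λ·E[S] = 16.3·0.0338 = 0.5509
E[S²] = E[S]²(1+C_s²) = 0.0338²·(1+2.66) = 0.004181
Wq = λ·E[S²]/(2(1−ρ)) = 16.3·0.004181/(2·0.4491) = 0.07589 hr

Final: 0.07589 hr
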